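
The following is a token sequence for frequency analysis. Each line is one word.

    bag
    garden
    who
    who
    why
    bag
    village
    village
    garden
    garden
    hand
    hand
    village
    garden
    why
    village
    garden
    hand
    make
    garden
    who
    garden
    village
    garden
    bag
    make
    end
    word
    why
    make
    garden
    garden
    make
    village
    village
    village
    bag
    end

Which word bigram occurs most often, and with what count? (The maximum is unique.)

Bigram frequencies (highest first):
  village garden: 4
  village village: 3
  garden who: 2
  garden garden: 2
  garden hand: 2
  make garden: 2
  … (22 more, each ≤ 1)

"village garden", 4 times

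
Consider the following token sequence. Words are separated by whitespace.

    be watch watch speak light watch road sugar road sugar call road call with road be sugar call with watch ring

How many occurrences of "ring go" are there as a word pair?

Scanning the 20 overlapping bigram windows for "ring go":
  (none found)

0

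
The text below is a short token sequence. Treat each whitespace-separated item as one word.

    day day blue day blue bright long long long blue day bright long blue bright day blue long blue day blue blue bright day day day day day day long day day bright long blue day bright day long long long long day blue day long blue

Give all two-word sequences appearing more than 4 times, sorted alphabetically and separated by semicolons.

Bigram counts meeting the condition (more than 4 times):
  blue day: 5
  day blue: 5
  day day: 7
  long blue: 5
  long long: 5

blue day; day blue; day day; long blue; long long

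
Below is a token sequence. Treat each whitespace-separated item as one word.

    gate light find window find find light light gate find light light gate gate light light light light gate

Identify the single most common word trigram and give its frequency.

Trigram frequencies (highest first):
  light light gate: 3
  find light light: 2
  light light light: 2
  gate light find: 1
  light find window: 1
  find window find: 1
  … (7 more, each ≤ 1)

"light light gate", 3 times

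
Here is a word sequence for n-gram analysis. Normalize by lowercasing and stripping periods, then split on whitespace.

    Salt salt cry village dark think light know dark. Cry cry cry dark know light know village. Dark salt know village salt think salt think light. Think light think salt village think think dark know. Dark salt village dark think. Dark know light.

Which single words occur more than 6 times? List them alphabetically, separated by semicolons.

dark; salt; think

Unigram counts meeting the condition (more than 6 times):
  dark: 8
  salt: 7
  think: 8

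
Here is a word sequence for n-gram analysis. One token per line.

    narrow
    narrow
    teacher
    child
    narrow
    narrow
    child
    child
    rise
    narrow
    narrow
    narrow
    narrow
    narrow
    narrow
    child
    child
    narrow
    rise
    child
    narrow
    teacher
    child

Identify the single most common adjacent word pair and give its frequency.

Bigram frequencies (highest first):
  narrow narrow: 7
  child narrow: 3
  narrow teacher: 2
  teacher child: 2
  narrow child: 2
  child child: 2
  … (4 more, each ≤ 1)

"narrow narrow", 7 times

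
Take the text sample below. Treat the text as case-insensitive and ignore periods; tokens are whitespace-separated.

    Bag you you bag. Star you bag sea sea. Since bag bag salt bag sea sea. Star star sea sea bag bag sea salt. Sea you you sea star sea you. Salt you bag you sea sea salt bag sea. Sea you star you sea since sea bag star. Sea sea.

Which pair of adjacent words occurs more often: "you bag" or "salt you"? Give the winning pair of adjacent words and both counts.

"you bag" (3 vs 1)

"you bag": 3 occurrences
"salt you": 1 occurrence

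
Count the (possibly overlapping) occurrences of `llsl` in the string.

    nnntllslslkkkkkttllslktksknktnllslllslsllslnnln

Sliding a length-4 window over the 47 characters (44 positions):
  position 5–8: llsl
  position 18–21: llsl
  position 31–34: llsl
  position 35–38: llsl
  position 40–43: llsl

5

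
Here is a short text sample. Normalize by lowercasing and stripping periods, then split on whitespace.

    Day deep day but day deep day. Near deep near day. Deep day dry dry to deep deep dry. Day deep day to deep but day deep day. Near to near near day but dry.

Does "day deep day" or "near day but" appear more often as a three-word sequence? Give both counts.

"day deep day": 5 occurrences
"near day but": 1 occurrence

"day deep day" (5 vs 1)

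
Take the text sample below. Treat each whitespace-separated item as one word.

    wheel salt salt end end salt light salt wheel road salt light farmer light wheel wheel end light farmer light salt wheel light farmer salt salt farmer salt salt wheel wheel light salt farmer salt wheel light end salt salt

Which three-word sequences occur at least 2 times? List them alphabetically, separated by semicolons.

farmer salt salt; light farmer light; light salt wheel; salt farmer salt; salt wheel light

Trigram counts meeting the condition (at least 2 times):
  farmer salt salt: 2
  light farmer light: 2
  light salt wheel: 2
  salt farmer salt: 2
  salt wheel light: 2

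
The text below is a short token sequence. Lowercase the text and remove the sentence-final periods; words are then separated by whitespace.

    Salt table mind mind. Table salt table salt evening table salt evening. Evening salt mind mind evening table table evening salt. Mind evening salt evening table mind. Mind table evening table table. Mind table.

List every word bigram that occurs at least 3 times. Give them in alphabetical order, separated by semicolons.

evening salt; evening table; mind mind; mind table; salt evening; table mind; table salt

Bigram counts meeting the condition (at least 3 times):
  evening salt: 3
  evening table: 4
  mind mind: 3
  mind table: 3
  salt evening: 3
  table mind: 3
  table salt: 3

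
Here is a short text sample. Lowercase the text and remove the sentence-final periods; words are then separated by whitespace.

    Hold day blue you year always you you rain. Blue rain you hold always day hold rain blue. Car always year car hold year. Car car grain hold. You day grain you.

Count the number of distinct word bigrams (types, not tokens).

32 tokens → 31 bigram windows in total.
Repeated bigrams (each contributes count−1 duplicates):
  rain blue: 2
  year car: 2
2 duplicate windows → 31 − 2 = 29 distinct.

29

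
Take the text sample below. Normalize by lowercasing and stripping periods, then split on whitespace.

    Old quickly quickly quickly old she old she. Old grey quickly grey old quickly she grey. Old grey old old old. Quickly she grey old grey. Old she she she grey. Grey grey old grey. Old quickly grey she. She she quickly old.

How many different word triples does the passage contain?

31

43 tokens → 41 trigram windows in total.
Repeated trigrams (each contributes count−1 duplicates):
  grey old grey: 3
  old grey old: 3
  grey old quickly: 2
  old quickly she: 2
  old she old: 2
  quickly she grey: 2
  she grey old: 2
  she she she: 2
10 duplicate windows → 41 − 10 = 31 distinct.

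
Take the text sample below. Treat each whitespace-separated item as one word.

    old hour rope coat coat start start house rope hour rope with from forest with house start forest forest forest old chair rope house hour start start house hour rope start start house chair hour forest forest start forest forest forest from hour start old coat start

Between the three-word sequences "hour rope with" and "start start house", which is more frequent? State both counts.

"start start house" (3 vs 1)

"hour rope with": 1 occurrence
"start start house": 3 occurrences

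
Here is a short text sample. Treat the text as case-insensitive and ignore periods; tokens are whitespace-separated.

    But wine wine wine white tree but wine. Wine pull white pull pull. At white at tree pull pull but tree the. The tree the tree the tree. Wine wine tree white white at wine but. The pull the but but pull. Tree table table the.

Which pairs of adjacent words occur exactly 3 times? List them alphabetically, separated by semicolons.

Bigram counts meeting the condition (exactly 3 times):
  the tree: 3
  tree the: 3

the tree; tree the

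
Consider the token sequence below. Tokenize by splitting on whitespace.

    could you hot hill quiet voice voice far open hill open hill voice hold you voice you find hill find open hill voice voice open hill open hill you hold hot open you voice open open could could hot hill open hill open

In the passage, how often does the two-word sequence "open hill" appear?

6

Scanning the 42 overlapping bigram windows for "open hill":
  position 9–10: open hill
  position 11–12: open hill
  position 21–22: open hill
  position 25–26: open hill
  position 27–28: open hill
  position 41–42: open hill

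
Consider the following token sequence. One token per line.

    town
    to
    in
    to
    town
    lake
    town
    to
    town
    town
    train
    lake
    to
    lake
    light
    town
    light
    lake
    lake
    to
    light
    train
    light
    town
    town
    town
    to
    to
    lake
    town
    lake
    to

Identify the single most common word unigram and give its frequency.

"town", 10 times

Unigram frequencies (highest first):
  town: 10
  to: 8
  lake: 7
  light: 4
  train: 2
  in: 1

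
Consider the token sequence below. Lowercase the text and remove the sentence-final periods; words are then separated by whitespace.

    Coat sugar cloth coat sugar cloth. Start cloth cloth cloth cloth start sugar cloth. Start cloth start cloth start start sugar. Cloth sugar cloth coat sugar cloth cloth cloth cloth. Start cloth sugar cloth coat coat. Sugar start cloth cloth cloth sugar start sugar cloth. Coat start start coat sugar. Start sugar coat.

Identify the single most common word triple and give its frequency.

"cloth cloth cloth", 5 times

Trigram frequencies (highest first):
  cloth cloth cloth: 5
  sugar cloth coat: 4
  cloth start cloth: 4
  coat sugar cloth: 3
  start sugar cloth: 3
  cloth coat sugar: 2
  … (23 more, each ≤ 2)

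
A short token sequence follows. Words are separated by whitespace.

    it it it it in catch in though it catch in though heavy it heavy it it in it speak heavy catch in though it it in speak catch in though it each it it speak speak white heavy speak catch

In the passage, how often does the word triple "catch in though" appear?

Scanning the 39 overlapping trigram windows for "catch in though":
  position 6–8: catch in though
  position 10–12: catch in though
  position 22–24: catch in though
  position 29–31: catch in though

4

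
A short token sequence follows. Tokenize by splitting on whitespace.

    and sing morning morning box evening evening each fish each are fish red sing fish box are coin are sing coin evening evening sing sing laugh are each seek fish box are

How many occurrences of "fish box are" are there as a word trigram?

Scanning the 30 overlapping trigram windows for "fish box are":
  position 15–17: fish box are
  position 30–32: fish box are

2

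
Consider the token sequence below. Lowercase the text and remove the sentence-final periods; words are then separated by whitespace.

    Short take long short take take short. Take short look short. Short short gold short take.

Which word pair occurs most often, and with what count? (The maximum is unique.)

"short take", 4 times

Bigram frequencies (highest first):
  short take: 4
  take short: 2
  short short: 2
  take long: 1
  long short: 1
  take take: 1
  … (4 more, each ≤ 1)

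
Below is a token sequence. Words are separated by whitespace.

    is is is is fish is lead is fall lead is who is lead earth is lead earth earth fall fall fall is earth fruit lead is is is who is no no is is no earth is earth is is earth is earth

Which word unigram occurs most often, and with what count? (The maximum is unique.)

"is", 20 times

Unigram frequencies (highest first):
  is: 20
  earth: 8
  lead: 5
  fall: 4
  no: 3
  who: 2
  … (2 more, each ≤ 1)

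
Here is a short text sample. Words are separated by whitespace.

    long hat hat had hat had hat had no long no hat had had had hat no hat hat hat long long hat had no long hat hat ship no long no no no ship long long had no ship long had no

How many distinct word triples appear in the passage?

43 tokens → 41 trigram windows in total.
Repeated trigrams (each contributes count−1 duplicates):
  had hat had: 2
  had no long: 2
  hat had hat: 2
  hat had no: 2
  long had no: 2
  long hat hat: 2
  no long no: 2
  no ship long: 2
8 duplicate windows → 41 − 8 = 33 distinct.

33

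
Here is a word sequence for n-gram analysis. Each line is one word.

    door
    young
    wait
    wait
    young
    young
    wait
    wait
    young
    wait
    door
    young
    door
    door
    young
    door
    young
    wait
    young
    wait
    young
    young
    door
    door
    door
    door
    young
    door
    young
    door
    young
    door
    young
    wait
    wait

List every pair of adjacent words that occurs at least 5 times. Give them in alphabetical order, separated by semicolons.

door young; young door; young wait

Bigram counts meeting the condition (at least 5 times):
  door young: 8
  young door: 6
  young wait: 6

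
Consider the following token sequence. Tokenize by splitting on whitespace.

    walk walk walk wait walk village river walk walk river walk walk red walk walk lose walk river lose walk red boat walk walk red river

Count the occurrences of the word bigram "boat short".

0

Scanning the 25 overlapping bigram windows for "boat short":
  (none found)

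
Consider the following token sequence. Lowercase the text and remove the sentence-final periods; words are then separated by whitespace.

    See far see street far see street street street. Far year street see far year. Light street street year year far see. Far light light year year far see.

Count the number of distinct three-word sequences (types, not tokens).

29 tokens → 27 trigram windows in total.
Repeated trigrams (each contributes count−1 duplicates):
  far see street: 2
  year far see: 2
  year year far: 2
3 duplicate windows → 27 − 3 = 24 distinct.

24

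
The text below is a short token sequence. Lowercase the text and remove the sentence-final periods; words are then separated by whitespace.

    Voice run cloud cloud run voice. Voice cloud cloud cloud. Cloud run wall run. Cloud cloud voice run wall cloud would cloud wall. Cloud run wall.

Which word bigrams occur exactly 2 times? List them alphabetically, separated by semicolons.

Bigram counts meeting the condition (exactly 2 times):
  run cloud: 2
  voice run: 2
  wall cloud: 2

run cloud; voice run; wall cloud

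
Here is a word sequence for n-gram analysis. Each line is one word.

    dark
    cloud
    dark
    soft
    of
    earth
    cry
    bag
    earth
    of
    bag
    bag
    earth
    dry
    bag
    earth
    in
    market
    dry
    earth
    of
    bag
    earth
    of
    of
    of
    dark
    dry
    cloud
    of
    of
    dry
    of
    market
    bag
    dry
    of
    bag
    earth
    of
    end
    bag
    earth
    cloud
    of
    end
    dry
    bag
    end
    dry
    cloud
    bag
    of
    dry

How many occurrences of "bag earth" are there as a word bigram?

6

Scanning the 53 overlapping bigram windows for "bag earth":
  position 8–9: bag earth
  position 12–13: bag earth
  position 15–16: bag earth
  position 22–23: bag earth
  position 38–39: bag earth
  position 42–43: bag earth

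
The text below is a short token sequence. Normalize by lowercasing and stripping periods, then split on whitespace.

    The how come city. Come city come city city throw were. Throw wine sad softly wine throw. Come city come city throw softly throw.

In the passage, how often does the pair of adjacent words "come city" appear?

5

Scanning the 23 overlapping bigram windows for "come city":
  position 3–4: come city
  position 5–6: come city
  position 7–8: come city
  position 18–19: come city
  position 20–21: come city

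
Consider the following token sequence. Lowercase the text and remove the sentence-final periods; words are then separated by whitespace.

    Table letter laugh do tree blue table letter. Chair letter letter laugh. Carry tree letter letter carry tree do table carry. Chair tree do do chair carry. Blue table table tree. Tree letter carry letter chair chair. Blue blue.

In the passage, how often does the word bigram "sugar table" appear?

0

Scanning the 38 overlapping bigram windows for "sugar table":
  (none found)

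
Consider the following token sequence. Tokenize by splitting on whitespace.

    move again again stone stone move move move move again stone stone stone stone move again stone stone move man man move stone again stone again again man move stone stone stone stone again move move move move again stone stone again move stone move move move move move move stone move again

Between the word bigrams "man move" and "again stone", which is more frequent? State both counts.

"again stone" (5 vs 2)

"man move": 2 occurrences
"again stone": 5 occurrences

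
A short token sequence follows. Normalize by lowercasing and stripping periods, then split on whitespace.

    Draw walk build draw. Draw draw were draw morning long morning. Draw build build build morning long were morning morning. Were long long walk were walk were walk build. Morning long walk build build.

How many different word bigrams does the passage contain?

22

34 tokens → 33 bigram windows in total.
Repeated bigrams (each contributes count−1 duplicates):
  build build: 3
  morning long: 3
  walk build: 3
  build morning: 2
  draw draw: 2
  long walk: 2
  walk were: 2
  were walk: 2
11 duplicate windows → 33 − 11 = 22 distinct.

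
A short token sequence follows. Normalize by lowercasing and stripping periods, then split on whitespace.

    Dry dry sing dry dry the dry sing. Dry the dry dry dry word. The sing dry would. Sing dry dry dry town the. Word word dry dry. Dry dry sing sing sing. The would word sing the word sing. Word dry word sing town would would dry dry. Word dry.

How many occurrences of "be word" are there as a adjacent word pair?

Scanning the 50 overlapping bigram windows for "be word":
  (none found)

0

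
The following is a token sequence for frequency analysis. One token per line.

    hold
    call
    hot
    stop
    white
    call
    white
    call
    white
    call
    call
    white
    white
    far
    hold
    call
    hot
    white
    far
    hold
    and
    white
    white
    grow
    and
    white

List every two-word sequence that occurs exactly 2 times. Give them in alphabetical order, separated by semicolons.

Bigram counts meeting the condition (exactly 2 times):
  and white: 2
  call hot: 2
  far hold: 2
  hold call: 2
  white far: 2
  white white: 2

and white; call hot; far hold; hold call; white far; white white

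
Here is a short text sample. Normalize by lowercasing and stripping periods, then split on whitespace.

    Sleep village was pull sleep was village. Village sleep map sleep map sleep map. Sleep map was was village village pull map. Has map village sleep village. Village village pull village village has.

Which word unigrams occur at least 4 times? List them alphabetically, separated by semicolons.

Unigram counts meeting the condition (at least 4 times):
  map: 6
  sleep: 7
  village: 11
  was: 4

map; sleep; village; was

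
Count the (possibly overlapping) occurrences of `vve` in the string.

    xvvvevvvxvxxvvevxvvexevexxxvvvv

3

Sliding a length-3 window over the 31 characters (29 positions):
  position 3–5: vve
  position 13–15: vve
  position 18–20: vve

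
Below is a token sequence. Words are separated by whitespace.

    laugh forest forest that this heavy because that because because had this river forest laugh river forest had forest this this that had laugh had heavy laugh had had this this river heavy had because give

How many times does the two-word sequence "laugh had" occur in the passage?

2

Scanning the 35 overlapping bigram windows for "laugh had":
  position 24–25: laugh had
  position 27–28: laugh had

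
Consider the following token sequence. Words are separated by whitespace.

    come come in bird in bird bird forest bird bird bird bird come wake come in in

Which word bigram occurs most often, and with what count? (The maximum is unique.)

"bird bird", 4 times

Bigram frequencies (highest first):
  bird bird: 4
  come in: 2
  in bird: 2
  come come: 1
  bird in: 1
  bird forest: 1
  … (5 more, each ≤ 1)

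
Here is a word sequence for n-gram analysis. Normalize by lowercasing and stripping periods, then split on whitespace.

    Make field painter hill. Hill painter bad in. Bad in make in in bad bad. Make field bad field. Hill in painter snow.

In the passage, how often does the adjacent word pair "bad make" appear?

Scanning the 22 overlapping bigram windows for "bad make":
  position 15–16: bad make

1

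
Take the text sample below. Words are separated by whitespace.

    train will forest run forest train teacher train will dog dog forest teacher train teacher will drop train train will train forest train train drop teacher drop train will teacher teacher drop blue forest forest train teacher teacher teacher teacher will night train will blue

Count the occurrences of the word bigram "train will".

5

Scanning the 44 overlapping bigram windows for "train will":
  position 1–2: train will
  position 8–9: train will
  position 19–20: train will
  position 28–29: train will
  position 43–44: train will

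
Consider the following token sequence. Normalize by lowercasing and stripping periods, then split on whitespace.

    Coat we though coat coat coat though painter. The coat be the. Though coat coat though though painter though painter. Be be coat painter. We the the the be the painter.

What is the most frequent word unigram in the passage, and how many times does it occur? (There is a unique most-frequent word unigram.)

Unigram frequencies (highest first):
  coat: 8
  though: 6
  the: 6
  painter: 5
  be: 4
  we: 2

"coat", 8 times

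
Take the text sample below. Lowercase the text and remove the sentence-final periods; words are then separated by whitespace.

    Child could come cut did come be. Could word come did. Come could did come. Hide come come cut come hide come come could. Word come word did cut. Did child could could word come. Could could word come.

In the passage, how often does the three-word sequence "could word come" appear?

Scanning the 37 overlapping trigram windows for "could word come":
  position 8–10: could word come
  position 24–26: could word come
  position 33–35: could word come
  position 37–39: could word come

4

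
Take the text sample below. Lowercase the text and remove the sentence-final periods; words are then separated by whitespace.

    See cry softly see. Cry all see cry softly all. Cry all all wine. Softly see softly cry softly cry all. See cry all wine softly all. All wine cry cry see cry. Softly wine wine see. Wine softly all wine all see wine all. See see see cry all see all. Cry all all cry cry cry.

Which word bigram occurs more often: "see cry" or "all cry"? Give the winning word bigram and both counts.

"see cry" (6 vs 3)

"see cry": 6 occurrences
"all cry": 3 occurrences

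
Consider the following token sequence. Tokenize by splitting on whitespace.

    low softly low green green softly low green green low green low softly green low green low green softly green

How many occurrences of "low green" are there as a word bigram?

Scanning the 19 overlapping bigram windows for "low green":
  position 3–4: low green
  position 7–8: low green
  position 10–11: low green
  position 15–16: low green
  position 17–18: low green

5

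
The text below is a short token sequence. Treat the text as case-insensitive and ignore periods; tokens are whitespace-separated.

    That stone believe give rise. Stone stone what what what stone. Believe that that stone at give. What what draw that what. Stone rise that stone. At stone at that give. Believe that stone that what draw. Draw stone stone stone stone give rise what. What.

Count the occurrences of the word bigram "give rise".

Scanning the 45 overlapping bigram windows for "give rise":
  position 4–5: give rise
  position 43–44: give rise

2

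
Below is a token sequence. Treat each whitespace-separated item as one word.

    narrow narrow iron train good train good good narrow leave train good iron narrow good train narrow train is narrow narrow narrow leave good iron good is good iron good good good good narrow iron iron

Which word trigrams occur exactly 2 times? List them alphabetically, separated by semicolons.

Trigram counts meeting the condition (exactly 2 times):
  good good good: 2
  good good narrow: 2
  good iron good: 2

good good good; good good narrow; good iron good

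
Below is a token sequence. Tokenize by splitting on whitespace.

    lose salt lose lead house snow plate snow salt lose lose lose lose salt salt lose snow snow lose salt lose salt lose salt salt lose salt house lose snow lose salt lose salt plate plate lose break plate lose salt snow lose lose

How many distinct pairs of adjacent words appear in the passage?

44 tokens → 43 bigram windows in total.
Repeated bigrams (each contributes count−1 duplicates):
  lose salt: 9
  salt lose: 7
  lose lose: 4
  snow lose: 3
  lose snow: 2
  plate lose: 2
  salt salt: 2
22 duplicate windows → 43 − 22 = 21 distinct.

21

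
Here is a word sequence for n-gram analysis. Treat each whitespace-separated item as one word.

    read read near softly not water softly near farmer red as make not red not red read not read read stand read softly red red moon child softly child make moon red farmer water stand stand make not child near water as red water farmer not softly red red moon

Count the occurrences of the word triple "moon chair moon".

0

Scanning the 48 overlapping trigram windows for "moon chair moon":
  (none found)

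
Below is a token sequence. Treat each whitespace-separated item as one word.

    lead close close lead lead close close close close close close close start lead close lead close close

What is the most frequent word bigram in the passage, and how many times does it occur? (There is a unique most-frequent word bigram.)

Bigram frequencies (highest first):
  close close: 8
  lead close: 4
  close lead: 2
  lead lead: 1
  close start: 1
  start lead: 1

"close close", 8 times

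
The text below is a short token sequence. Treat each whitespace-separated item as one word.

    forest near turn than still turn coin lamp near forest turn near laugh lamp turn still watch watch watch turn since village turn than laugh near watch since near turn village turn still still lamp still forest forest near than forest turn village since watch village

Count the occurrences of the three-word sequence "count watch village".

Scanning the 44 overlapping trigram windows for "count watch village":
  (none found)

0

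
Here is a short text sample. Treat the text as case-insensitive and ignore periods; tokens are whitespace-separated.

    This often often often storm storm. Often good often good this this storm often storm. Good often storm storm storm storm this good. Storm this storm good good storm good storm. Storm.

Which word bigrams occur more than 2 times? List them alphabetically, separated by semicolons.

Bigram counts meeting the condition (more than 2 times):
  good storm: 3
  often storm: 3
  storm good: 3
  storm storm: 5

good storm; often storm; storm good; storm storm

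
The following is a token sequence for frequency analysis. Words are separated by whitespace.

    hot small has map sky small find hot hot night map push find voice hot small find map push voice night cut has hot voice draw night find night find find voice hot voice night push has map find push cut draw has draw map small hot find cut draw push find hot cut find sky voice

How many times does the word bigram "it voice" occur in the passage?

Scanning the 56 overlapping bigram windows for "it voice":
  (none found)

0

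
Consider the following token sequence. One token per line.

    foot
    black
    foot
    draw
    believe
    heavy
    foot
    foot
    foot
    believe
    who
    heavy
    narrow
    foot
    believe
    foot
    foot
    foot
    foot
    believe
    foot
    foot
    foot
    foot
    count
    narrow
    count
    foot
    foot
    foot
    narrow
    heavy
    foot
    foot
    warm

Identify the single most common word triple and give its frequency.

"foot foot foot", 6 times

Trigram frequencies (highest first):
  foot foot foot: 6
  heavy foot foot: 2
  foot foot believe: 2
  foot believe foot: 2
  believe foot foot: 2
  foot black foot: 1
  … (18 more, each ≤ 1)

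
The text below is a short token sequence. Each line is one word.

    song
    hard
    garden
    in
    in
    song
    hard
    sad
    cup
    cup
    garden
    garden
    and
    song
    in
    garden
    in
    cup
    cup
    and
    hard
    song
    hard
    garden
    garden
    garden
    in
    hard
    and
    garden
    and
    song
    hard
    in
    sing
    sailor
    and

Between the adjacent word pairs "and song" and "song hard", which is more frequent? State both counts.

"and song": 2 occurrences
"song hard": 4 occurrences

"song hard" (4 vs 2)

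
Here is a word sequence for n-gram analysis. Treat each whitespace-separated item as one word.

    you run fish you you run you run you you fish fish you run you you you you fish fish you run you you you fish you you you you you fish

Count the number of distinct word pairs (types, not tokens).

32 tokens → 31 bigram windows in total.
Repeated bigrams (each contributes count−1 duplicates):
  you you: 11
  you run: 5
  fish you: 4
  run you: 4
  you fish: 4
  fish fish: 2
24 duplicate windows → 31 − 24 = 7 distinct.

7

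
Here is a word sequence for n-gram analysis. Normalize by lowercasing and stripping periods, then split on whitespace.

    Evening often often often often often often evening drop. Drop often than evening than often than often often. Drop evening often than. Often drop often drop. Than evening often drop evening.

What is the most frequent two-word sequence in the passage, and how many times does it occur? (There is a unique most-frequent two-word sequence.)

Bigram frequencies (highest first):
  often often: 6
  often drop: 4
  evening often: 3
  often than: 3
  than often: 3
  drop often: 2
  … (7 more, each ≤ 2)

"often often", 6 times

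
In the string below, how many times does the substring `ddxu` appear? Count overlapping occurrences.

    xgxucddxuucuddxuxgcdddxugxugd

Sliding a length-4 window over the 29 characters (26 positions):
  position 6–9: ddxu
  position 13–16: ddxu
  position 21–24: ddxu

3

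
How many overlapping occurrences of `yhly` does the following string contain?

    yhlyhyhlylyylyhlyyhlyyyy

4

Sliding a length-4 window over the 24 characters (21 positions):
  position 1–4: yhly
  position 6–9: yhly
  position 14–17: yhly
  position 18–21: yhly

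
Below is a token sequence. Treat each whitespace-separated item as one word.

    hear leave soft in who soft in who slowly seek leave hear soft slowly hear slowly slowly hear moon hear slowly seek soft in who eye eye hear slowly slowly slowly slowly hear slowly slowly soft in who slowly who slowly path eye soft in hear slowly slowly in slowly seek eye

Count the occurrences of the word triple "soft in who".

Scanning the 50 overlapping trigram windows for "soft in who":
  position 3–5: soft in who
  position 6–8: soft in who
  position 23–25: soft in who
  position 36–38: soft in who

4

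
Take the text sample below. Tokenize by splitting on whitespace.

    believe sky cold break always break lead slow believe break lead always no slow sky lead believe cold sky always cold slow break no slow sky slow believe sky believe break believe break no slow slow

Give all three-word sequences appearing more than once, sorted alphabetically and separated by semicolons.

break no slow; no slow sky

Trigram counts meeting the condition (more than once):
  break no slow: 2
  no slow sky: 2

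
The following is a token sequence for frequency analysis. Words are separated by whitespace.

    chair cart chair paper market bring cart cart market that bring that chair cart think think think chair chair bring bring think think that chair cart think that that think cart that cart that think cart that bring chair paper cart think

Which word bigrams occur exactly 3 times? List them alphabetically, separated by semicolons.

cart that; cart think; chair cart; think think

Bigram counts meeting the condition (exactly 3 times):
  cart that: 3
  cart think: 3
  chair cart: 3
  think think: 3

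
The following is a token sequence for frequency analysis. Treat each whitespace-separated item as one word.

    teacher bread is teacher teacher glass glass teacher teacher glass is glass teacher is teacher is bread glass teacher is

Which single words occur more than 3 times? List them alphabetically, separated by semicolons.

glass; is; teacher

Unigram counts meeting the condition (more than 3 times):
  glass: 5
  is: 5
  teacher: 8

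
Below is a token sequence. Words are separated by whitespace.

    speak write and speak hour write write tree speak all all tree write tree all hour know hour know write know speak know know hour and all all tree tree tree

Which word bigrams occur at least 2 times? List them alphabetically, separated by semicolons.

Bigram counts meeting the condition (at least 2 times):
  all all: 2
  all tree: 2
  hour know: 2
  know hour: 2
  tree tree: 2
  write tree: 2

all all; all tree; hour know; know hour; tree tree; write tree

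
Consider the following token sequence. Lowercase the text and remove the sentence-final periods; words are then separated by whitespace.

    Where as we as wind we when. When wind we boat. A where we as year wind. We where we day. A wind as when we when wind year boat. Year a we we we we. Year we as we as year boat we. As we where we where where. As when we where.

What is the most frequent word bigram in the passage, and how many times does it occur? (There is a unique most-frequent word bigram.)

"we as", 5 times

Bigram frequencies (highest first):
  we as: 5
  we where: 4
  as we: 3
  wind we: 3
  where we: 3
  we we: 3
  … (25 more, each ≤ 2)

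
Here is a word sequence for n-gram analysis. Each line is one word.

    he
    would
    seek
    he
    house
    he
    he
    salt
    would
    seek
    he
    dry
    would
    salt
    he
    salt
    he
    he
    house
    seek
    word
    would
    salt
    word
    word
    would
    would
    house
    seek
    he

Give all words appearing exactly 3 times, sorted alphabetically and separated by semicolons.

Unigram counts meeting the condition (exactly 3 times):
  house: 3
  word: 3

house; word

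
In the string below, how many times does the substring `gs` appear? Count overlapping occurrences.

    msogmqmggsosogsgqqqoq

2

Sliding a length-2 window over the 21 characters (20 positions):
  position 9–10: gs
  position 14–15: gs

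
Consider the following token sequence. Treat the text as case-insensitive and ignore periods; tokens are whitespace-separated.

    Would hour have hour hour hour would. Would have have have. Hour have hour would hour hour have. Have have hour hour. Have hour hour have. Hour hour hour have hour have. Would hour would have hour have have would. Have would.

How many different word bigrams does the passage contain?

9

42 tokens → 41 bigram windows in total.
Repeated bigrams (each contributes count−1 duplicates):
  have hour: 8
  hour have: 8
  hour hour: 7
  have have: 5
  have would: 3
  hour would: 3
  would have: 3
  would hour: 3
32 duplicate windows → 41 − 32 = 9 distinct.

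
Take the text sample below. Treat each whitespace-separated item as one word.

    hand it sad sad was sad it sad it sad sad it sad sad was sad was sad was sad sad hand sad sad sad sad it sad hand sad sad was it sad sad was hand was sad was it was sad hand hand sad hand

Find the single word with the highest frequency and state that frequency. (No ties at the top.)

"sad", 24 times

Unigram frequencies (highest first):
  sad: 24
  was: 9
  hand: 7
  it: 7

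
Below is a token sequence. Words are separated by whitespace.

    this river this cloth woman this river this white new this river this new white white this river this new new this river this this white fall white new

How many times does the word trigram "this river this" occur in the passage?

Scanning the 27 overlapping trigram windows for "this river this":
  position 1–3: this river this
  position 6–8: this river this
  position 11–13: this river this
  position 17–19: this river this
  position 22–24: this river this

5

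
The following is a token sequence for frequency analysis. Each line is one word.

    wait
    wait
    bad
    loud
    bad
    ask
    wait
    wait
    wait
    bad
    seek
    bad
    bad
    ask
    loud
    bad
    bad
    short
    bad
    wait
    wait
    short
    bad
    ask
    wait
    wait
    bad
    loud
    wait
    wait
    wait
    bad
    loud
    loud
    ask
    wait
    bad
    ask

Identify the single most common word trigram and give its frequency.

"wait wait bad", 4 times

Trigram frequencies (highest first):
  wait wait bad: 4
  wait bad loud: 3
  bad ask wait: 2
  ask wait wait: 2
  wait wait wait: 2
  bad loud bad: 1
  … (22 more, each ≤ 1)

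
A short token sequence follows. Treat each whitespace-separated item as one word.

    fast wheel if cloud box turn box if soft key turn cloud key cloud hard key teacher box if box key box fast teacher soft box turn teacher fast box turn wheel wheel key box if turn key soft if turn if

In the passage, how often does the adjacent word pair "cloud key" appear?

Scanning the 41 overlapping bigram windows for "cloud key":
  position 12–13: cloud key

1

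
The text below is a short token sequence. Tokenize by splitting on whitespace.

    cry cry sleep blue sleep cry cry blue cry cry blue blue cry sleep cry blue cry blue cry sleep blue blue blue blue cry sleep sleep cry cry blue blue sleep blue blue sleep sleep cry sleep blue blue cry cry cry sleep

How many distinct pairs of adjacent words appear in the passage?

44 tokens → 43 bigram windows in total.
Repeated bigrams (each contributes count−1 duplicates):
  blue blue: 7
  blue cry: 6
  cry cry: 6
  cry sleep: 6
  cry blue: 5
  sleep blue: 4
  sleep cry: 4
  blue sleep: 3
  … (1 more repeated)
34 duplicate windows → 43 − 34 = 9 distinct.

9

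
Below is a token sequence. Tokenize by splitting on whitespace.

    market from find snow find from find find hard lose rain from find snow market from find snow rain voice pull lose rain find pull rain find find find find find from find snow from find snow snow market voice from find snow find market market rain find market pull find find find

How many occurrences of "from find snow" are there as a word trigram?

6

Scanning the 51 overlapping trigram windows for "from find snow":
  position 2–4: from find snow
  position 12–14: from find snow
  position 16–18: from find snow
  position 32–34: from find snow
  position 35–37: from find snow
  position 41–43: from find snow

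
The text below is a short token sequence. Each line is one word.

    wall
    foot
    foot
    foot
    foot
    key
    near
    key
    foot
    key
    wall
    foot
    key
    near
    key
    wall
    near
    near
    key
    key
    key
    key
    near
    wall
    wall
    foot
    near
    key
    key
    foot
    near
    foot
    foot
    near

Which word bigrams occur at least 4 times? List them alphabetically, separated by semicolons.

foot foot; key key; near key

Bigram counts meeting the condition (at least 4 times):
  foot foot: 4
  key key: 4
  near key: 4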